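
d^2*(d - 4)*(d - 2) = d^4 - 6*d^3 + 8*d^2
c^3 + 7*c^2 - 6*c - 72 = (c - 3)*(c + 4)*(c + 6)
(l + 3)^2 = l^2 + 6*l + 9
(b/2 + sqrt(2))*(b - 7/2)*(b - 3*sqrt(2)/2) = b^3/2 - 7*b^2/4 + sqrt(2)*b^2/4 - 3*b - 7*sqrt(2)*b/8 + 21/2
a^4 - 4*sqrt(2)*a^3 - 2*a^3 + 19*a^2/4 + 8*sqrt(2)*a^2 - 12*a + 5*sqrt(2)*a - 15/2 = (a - 5/2)*(a + 1/2)*(a - 3*sqrt(2))*(a - sqrt(2))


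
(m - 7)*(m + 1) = m^2 - 6*m - 7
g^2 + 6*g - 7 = (g - 1)*(g + 7)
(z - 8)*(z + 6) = z^2 - 2*z - 48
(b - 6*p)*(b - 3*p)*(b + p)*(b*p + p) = b^4*p - 8*b^3*p^2 + b^3*p + 9*b^2*p^3 - 8*b^2*p^2 + 18*b*p^4 + 9*b*p^3 + 18*p^4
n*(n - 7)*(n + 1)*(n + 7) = n^4 + n^3 - 49*n^2 - 49*n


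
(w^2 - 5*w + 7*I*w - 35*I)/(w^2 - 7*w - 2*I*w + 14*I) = (w^2 + w*(-5 + 7*I) - 35*I)/(w^2 - w*(7 + 2*I) + 14*I)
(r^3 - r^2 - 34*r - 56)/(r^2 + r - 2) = (r^2 - 3*r - 28)/(r - 1)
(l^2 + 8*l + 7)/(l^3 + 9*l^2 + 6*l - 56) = (l + 1)/(l^2 + 2*l - 8)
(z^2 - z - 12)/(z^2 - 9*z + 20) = (z + 3)/(z - 5)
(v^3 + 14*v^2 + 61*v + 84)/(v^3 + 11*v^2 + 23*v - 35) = (v^2 + 7*v + 12)/(v^2 + 4*v - 5)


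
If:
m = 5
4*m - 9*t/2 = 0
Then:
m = 5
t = 40/9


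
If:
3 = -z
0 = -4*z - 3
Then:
No Solution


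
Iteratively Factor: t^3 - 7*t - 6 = (t + 1)*(t^2 - t - 6) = (t - 3)*(t + 1)*(t + 2)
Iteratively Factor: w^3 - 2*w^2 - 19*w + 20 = (w - 1)*(w^2 - w - 20) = (w - 5)*(w - 1)*(w + 4)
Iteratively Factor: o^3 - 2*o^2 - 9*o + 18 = (o - 3)*(o^2 + o - 6) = (o - 3)*(o - 2)*(o + 3)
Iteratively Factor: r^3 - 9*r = (r)*(r^2 - 9) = r*(r - 3)*(r + 3)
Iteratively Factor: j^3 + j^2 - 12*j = (j - 3)*(j^2 + 4*j) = (j - 3)*(j + 4)*(j)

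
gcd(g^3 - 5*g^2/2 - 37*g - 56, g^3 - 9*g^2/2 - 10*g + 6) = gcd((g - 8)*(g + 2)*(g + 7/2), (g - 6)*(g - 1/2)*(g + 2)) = g + 2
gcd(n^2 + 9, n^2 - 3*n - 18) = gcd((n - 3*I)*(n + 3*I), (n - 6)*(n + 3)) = 1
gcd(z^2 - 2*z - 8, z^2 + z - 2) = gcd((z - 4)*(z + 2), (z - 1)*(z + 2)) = z + 2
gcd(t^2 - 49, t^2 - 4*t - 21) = t - 7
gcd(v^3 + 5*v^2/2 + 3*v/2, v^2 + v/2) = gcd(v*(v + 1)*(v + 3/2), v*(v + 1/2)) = v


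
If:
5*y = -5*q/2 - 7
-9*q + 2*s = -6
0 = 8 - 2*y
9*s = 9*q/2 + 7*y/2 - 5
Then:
No Solution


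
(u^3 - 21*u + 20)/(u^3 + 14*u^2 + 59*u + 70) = (u^2 - 5*u + 4)/(u^2 + 9*u + 14)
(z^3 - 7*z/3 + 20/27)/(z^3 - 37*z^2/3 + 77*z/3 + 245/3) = (9*z^2 - 15*z + 4)/(9*(z^2 - 14*z + 49))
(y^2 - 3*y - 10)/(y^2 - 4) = (y - 5)/(y - 2)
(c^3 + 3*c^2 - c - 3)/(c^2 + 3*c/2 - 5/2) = 2*(c^2 + 4*c + 3)/(2*c + 5)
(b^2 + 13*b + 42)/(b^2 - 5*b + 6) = (b^2 + 13*b + 42)/(b^2 - 5*b + 6)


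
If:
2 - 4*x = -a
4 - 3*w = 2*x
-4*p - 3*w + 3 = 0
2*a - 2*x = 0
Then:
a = 2/3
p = 1/12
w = 8/9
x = 2/3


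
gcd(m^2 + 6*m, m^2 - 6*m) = m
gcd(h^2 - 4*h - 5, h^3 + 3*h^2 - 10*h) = 1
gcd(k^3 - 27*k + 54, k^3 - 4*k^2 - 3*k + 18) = k^2 - 6*k + 9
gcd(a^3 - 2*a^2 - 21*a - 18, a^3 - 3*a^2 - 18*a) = a^2 - 3*a - 18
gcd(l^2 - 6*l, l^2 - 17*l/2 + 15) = l - 6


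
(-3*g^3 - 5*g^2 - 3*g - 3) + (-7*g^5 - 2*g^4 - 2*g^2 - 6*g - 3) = -7*g^5 - 2*g^4 - 3*g^3 - 7*g^2 - 9*g - 6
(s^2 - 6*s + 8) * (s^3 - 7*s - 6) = s^5 - 6*s^4 + s^3 + 36*s^2 - 20*s - 48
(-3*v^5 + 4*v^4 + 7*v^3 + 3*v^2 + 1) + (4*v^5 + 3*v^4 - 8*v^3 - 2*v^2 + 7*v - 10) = v^5 + 7*v^4 - v^3 + v^2 + 7*v - 9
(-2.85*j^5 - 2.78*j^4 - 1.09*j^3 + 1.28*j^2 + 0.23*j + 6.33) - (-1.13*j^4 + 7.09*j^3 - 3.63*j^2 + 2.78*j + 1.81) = -2.85*j^5 - 1.65*j^4 - 8.18*j^3 + 4.91*j^2 - 2.55*j + 4.52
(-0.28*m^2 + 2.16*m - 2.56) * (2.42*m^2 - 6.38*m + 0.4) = -0.6776*m^4 + 7.0136*m^3 - 20.088*m^2 + 17.1968*m - 1.024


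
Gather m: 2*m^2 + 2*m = 2*m^2 + 2*m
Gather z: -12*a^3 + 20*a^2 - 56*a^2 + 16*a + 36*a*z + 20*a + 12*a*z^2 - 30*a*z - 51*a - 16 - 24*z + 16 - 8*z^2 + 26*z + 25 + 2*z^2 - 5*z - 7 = -12*a^3 - 36*a^2 - 15*a + z^2*(12*a - 6) + z*(6*a - 3) + 18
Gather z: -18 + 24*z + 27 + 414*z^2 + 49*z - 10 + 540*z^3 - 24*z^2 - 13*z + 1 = 540*z^3 + 390*z^2 + 60*z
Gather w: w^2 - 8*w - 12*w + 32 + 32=w^2 - 20*w + 64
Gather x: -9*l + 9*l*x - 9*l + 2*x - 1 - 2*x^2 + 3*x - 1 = -18*l - 2*x^2 + x*(9*l + 5) - 2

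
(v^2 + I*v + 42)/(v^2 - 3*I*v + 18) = (v + 7*I)/(v + 3*I)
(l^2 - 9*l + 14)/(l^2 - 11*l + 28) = (l - 2)/(l - 4)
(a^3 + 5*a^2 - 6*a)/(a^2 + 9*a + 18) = a*(a - 1)/(a + 3)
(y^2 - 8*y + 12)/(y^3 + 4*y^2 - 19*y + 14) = (y - 6)/(y^2 + 6*y - 7)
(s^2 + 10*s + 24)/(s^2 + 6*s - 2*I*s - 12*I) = (s + 4)/(s - 2*I)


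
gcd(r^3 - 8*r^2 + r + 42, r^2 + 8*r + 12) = r + 2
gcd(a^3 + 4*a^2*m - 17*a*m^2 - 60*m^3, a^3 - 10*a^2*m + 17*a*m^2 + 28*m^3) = a - 4*m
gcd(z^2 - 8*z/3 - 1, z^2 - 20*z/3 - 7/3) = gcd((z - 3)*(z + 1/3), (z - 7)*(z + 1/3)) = z + 1/3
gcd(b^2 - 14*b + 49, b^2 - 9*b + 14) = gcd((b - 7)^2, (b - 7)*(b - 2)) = b - 7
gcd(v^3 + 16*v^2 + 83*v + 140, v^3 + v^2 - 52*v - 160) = v^2 + 9*v + 20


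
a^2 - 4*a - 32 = (a - 8)*(a + 4)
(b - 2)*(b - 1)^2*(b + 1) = b^4 - 3*b^3 + b^2 + 3*b - 2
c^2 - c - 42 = (c - 7)*(c + 6)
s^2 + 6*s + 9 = (s + 3)^2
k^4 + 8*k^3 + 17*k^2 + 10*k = k*(k + 1)*(k + 2)*(k + 5)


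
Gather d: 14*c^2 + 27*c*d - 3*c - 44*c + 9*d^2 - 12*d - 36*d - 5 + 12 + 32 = 14*c^2 - 47*c + 9*d^2 + d*(27*c - 48) + 39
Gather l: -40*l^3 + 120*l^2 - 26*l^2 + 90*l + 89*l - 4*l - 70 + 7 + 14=-40*l^3 + 94*l^2 + 175*l - 49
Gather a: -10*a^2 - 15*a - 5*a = -10*a^2 - 20*a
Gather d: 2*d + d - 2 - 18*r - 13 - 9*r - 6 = 3*d - 27*r - 21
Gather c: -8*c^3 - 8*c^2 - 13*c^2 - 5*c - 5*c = -8*c^3 - 21*c^2 - 10*c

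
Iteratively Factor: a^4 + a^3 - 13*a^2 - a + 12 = (a - 1)*(a^3 + 2*a^2 - 11*a - 12) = (a - 1)*(a + 1)*(a^2 + a - 12) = (a - 3)*(a - 1)*(a + 1)*(a + 4)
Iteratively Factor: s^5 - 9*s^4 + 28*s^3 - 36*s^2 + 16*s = (s - 1)*(s^4 - 8*s^3 + 20*s^2 - 16*s) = (s - 4)*(s - 1)*(s^3 - 4*s^2 + 4*s) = s*(s - 4)*(s - 1)*(s^2 - 4*s + 4) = s*(s - 4)*(s - 2)*(s - 1)*(s - 2)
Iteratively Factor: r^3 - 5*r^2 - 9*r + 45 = (r + 3)*(r^2 - 8*r + 15) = (r - 5)*(r + 3)*(r - 3)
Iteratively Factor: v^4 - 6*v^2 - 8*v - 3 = (v + 1)*(v^3 - v^2 - 5*v - 3) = (v - 3)*(v + 1)*(v^2 + 2*v + 1) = (v - 3)*(v + 1)^2*(v + 1)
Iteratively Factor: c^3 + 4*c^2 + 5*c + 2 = (c + 1)*(c^2 + 3*c + 2) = (c + 1)*(c + 2)*(c + 1)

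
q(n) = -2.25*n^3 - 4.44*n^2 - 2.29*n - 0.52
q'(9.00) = -628.96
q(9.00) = -2021.02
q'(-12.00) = -867.73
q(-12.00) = 3275.60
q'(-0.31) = -0.19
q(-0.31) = -0.17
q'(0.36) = -6.36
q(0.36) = -2.02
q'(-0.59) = 0.60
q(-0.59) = -0.25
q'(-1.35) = -2.60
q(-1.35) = 0.02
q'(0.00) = -2.29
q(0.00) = -0.52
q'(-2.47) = -21.54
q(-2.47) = 11.95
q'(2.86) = -82.90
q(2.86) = -96.02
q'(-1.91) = -9.95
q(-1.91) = 3.33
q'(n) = -6.75*n^2 - 8.88*n - 2.29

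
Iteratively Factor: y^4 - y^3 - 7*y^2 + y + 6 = (y + 2)*(y^3 - 3*y^2 - y + 3) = (y - 3)*(y + 2)*(y^2 - 1) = (y - 3)*(y + 1)*(y + 2)*(y - 1)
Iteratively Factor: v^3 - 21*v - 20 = (v - 5)*(v^2 + 5*v + 4) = (v - 5)*(v + 1)*(v + 4)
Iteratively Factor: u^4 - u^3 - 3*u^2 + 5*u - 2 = (u + 2)*(u^3 - 3*u^2 + 3*u - 1) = (u - 1)*(u + 2)*(u^2 - 2*u + 1) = (u - 1)^2*(u + 2)*(u - 1)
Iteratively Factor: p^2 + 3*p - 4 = (p + 4)*(p - 1)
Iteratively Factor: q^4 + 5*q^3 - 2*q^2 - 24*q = (q - 2)*(q^3 + 7*q^2 + 12*q) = (q - 2)*(q + 3)*(q^2 + 4*q) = q*(q - 2)*(q + 3)*(q + 4)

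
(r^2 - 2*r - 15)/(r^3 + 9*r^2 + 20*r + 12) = (r^2 - 2*r - 15)/(r^3 + 9*r^2 + 20*r + 12)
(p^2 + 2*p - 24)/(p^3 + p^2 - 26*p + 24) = 1/(p - 1)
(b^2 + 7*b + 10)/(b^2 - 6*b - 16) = (b + 5)/(b - 8)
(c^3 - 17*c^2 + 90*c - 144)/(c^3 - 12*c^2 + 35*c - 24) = (c - 6)/(c - 1)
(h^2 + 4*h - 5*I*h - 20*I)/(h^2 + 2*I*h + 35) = (h + 4)/(h + 7*I)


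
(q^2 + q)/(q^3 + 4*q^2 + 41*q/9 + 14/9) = 9*q/(9*q^2 + 27*q + 14)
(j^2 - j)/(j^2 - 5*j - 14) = j*(1 - j)/(-j^2 + 5*j + 14)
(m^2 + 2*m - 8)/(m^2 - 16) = (m - 2)/(m - 4)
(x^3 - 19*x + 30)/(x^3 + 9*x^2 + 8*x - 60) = (x - 3)/(x + 6)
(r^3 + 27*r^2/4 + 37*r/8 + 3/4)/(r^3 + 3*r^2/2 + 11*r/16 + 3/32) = 4*(r + 6)/(4*r + 3)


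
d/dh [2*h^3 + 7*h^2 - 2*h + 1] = 6*h^2 + 14*h - 2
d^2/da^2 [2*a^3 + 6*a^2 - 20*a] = 12*a + 12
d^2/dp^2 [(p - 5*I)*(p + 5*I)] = 2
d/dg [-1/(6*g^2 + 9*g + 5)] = 3*(4*g + 3)/(6*g^2 + 9*g + 5)^2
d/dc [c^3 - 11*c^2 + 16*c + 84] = 3*c^2 - 22*c + 16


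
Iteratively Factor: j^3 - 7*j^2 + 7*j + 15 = (j - 3)*(j^2 - 4*j - 5) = (j - 3)*(j + 1)*(j - 5)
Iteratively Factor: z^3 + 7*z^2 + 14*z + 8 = (z + 2)*(z^2 + 5*z + 4) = (z + 2)*(z + 4)*(z + 1)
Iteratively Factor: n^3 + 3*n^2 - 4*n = (n)*(n^2 + 3*n - 4) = n*(n + 4)*(n - 1)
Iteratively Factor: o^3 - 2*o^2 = (o - 2)*(o^2) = o*(o - 2)*(o)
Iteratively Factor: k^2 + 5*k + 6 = (k + 3)*(k + 2)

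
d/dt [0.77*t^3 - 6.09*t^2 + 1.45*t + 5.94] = 2.31*t^2 - 12.18*t + 1.45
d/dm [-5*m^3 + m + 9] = 1 - 15*m^2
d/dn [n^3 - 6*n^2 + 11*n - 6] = 3*n^2 - 12*n + 11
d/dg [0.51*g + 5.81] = 0.510000000000000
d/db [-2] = 0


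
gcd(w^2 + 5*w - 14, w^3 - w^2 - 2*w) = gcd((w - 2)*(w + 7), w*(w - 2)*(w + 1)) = w - 2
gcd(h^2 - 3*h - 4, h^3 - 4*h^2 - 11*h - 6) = h + 1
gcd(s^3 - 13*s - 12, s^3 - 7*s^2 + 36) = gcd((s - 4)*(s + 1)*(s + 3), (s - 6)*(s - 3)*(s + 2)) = 1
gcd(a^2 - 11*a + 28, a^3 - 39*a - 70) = a - 7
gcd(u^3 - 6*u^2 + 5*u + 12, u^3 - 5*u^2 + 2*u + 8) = u^2 - 3*u - 4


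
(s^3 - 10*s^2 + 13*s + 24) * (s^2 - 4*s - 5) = s^5 - 14*s^4 + 48*s^3 + 22*s^2 - 161*s - 120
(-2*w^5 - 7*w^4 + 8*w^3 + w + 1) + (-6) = -2*w^5 - 7*w^4 + 8*w^3 + w - 5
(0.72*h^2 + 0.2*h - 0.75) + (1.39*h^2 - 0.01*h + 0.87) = 2.11*h^2 + 0.19*h + 0.12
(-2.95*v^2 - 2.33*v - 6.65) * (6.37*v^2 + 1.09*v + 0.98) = -18.7915*v^4 - 18.0576*v^3 - 47.7912*v^2 - 9.5319*v - 6.517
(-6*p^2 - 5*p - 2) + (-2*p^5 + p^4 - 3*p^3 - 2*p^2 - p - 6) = -2*p^5 + p^4 - 3*p^3 - 8*p^2 - 6*p - 8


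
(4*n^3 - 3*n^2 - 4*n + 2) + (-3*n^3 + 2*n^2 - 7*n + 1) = n^3 - n^2 - 11*n + 3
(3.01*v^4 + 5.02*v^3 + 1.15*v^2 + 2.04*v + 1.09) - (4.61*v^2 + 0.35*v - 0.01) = 3.01*v^4 + 5.02*v^3 - 3.46*v^2 + 1.69*v + 1.1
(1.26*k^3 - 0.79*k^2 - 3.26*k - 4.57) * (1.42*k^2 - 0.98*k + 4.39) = 1.7892*k^5 - 2.3566*k^4 + 1.6764*k^3 - 6.7627*k^2 - 9.8328*k - 20.0623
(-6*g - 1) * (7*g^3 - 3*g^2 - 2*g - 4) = -42*g^4 + 11*g^3 + 15*g^2 + 26*g + 4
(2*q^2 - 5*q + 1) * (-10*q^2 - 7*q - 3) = -20*q^4 + 36*q^3 + 19*q^2 + 8*q - 3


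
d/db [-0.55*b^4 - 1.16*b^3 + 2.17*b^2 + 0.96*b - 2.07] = -2.2*b^3 - 3.48*b^2 + 4.34*b + 0.96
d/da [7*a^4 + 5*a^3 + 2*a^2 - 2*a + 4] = 28*a^3 + 15*a^2 + 4*a - 2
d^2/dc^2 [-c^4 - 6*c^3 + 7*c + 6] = 12*c*(-c - 3)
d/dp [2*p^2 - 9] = 4*p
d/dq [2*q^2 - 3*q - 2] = 4*q - 3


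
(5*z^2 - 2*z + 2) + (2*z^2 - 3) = 7*z^2 - 2*z - 1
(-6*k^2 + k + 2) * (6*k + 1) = -36*k^3 + 13*k + 2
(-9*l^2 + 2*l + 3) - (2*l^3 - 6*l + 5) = -2*l^3 - 9*l^2 + 8*l - 2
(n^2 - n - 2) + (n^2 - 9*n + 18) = 2*n^2 - 10*n + 16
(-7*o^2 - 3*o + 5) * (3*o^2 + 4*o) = -21*o^4 - 37*o^3 + 3*o^2 + 20*o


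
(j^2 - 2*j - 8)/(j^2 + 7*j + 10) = (j - 4)/(j + 5)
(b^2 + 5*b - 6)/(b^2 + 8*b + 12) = (b - 1)/(b + 2)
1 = 1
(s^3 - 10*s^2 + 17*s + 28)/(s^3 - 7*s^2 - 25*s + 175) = (s^2 - 3*s - 4)/(s^2 - 25)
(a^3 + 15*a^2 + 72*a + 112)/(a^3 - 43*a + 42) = (a^2 + 8*a + 16)/(a^2 - 7*a + 6)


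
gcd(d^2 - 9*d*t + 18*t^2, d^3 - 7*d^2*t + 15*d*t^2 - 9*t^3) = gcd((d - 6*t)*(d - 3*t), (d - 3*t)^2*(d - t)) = -d + 3*t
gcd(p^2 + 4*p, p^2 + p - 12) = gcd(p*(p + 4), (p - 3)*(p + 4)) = p + 4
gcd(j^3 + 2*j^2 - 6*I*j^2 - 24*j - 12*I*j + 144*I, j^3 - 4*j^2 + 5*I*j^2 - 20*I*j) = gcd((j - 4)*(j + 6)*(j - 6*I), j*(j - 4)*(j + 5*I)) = j - 4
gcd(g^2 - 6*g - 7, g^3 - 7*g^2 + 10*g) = 1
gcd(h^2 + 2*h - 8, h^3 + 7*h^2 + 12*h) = h + 4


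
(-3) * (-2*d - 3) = 6*d + 9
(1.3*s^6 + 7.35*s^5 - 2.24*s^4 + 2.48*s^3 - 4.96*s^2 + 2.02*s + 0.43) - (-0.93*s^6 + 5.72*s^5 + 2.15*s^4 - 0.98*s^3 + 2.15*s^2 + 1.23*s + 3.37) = 2.23*s^6 + 1.63*s^5 - 4.39*s^4 + 3.46*s^3 - 7.11*s^2 + 0.79*s - 2.94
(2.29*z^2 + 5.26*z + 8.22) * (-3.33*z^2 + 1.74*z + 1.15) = -7.6257*z^4 - 13.5312*z^3 - 15.5867*z^2 + 20.3518*z + 9.453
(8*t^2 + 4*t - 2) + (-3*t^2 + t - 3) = 5*t^2 + 5*t - 5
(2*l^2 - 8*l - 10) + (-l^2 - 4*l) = l^2 - 12*l - 10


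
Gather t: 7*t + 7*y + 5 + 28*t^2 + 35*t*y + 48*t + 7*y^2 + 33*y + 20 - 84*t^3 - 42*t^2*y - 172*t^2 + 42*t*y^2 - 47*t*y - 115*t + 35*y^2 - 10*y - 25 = -84*t^3 + t^2*(-42*y - 144) + t*(42*y^2 - 12*y - 60) + 42*y^2 + 30*y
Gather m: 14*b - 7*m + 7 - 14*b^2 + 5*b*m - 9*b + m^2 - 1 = -14*b^2 + 5*b + m^2 + m*(5*b - 7) + 6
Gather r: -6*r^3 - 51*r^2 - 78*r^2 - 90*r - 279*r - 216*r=-6*r^3 - 129*r^2 - 585*r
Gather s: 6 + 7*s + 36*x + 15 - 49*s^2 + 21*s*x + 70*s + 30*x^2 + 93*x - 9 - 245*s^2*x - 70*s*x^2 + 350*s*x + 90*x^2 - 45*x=s^2*(-245*x - 49) + s*(-70*x^2 + 371*x + 77) + 120*x^2 + 84*x + 12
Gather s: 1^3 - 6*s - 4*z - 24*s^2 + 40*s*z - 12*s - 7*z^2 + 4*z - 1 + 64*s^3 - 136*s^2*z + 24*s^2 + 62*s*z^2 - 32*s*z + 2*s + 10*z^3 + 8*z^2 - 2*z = 64*s^3 - 136*s^2*z + s*(62*z^2 + 8*z - 16) + 10*z^3 + z^2 - 2*z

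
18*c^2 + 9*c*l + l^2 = (3*c + l)*(6*c + l)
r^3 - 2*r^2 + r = r*(r - 1)^2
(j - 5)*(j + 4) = j^2 - j - 20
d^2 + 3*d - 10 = (d - 2)*(d + 5)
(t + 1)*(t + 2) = t^2 + 3*t + 2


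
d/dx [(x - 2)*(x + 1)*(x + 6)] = 3*x^2 + 10*x - 8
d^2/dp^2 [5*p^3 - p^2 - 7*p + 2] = 30*p - 2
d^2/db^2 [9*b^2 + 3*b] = 18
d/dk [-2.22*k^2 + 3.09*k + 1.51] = 3.09 - 4.44*k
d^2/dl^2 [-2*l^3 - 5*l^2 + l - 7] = -12*l - 10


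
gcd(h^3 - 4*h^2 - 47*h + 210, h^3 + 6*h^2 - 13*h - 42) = h + 7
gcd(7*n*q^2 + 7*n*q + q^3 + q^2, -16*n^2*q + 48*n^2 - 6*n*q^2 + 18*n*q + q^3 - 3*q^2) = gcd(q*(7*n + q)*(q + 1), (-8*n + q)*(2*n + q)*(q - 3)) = 1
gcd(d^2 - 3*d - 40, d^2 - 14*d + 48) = d - 8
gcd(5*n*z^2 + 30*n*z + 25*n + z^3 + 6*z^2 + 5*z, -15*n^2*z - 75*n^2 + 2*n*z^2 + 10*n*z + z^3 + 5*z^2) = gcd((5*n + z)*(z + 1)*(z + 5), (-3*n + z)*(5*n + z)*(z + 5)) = 5*n*z + 25*n + z^2 + 5*z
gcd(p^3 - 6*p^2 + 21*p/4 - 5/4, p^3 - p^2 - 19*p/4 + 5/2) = p - 1/2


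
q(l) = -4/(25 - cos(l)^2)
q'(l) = 8*sin(l)*cos(l)/(25 - cos(l)^2)^2 = 8*sin(l)*cos(l)/(cos(l)^2 - 25)^2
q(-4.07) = -0.16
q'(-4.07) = -0.01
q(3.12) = -0.17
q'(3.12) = -0.00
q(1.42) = -0.16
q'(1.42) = 0.00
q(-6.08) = -0.17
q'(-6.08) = 0.00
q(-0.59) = -0.16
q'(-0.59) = -0.01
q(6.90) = -0.16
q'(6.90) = 0.01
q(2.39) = -0.16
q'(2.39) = -0.01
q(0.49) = -0.17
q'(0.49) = 0.01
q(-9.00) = -0.17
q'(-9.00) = 0.01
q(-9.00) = -0.17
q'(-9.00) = 0.01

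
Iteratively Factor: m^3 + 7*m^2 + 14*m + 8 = (m + 1)*(m^2 + 6*m + 8) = (m + 1)*(m + 2)*(m + 4)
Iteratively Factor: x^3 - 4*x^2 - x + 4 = (x + 1)*(x^2 - 5*x + 4) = (x - 4)*(x + 1)*(x - 1)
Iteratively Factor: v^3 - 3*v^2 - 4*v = (v)*(v^2 - 3*v - 4) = v*(v + 1)*(v - 4)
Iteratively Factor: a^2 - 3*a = (a)*(a - 3)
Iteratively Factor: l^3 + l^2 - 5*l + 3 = (l - 1)*(l^2 + 2*l - 3) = (l - 1)*(l + 3)*(l - 1)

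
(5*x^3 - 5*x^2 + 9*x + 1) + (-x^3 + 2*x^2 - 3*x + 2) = 4*x^3 - 3*x^2 + 6*x + 3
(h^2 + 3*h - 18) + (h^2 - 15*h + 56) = 2*h^2 - 12*h + 38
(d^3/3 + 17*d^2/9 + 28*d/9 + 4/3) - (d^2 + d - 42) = d^3/3 + 8*d^2/9 + 19*d/9 + 130/3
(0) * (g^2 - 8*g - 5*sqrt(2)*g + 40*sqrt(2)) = 0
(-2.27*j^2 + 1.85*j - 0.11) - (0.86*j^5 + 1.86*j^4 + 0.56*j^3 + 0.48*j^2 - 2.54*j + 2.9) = -0.86*j^5 - 1.86*j^4 - 0.56*j^3 - 2.75*j^2 + 4.39*j - 3.01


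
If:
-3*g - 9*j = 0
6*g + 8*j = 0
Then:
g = 0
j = 0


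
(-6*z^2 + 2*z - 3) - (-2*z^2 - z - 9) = -4*z^2 + 3*z + 6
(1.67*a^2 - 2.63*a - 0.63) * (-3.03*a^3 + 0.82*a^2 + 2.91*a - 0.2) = -5.0601*a^5 + 9.3383*a^4 + 4.612*a^3 - 8.5039*a^2 - 1.3073*a + 0.126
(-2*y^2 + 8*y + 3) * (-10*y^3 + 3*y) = 20*y^5 - 80*y^4 - 36*y^3 + 24*y^2 + 9*y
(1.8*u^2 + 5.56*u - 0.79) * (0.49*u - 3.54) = 0.882*u^3 - 3.6476*u^2 - 20.0695*u + 2.7966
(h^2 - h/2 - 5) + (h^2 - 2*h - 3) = 2*h^2 - 5*h/2 - 8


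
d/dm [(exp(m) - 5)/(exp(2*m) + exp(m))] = (-exp(2*m) + 10*exp(m) + 5)*exp(-m)/(exp(2*m) + 2*exp(m) + 1)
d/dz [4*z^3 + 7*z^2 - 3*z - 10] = 12*z^2 + 14*z - 3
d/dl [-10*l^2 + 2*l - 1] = 2 - 20*l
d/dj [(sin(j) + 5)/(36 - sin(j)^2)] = (sin(j)^2 + 10*sin(j) + 36)*cos(j)/(sin(j)^2 - 36)^2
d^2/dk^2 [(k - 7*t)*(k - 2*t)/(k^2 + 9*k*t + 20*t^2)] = 12*t*(-3*k^3 - 3*k^2*t + 153*k*t^2 + 479*t^3)/(k^6 + 27*k^5*t + 303*k^4*t^2 + 1809*k^3*t^3 + 6060*k^2*t^4 + 10800*k*t^5 + 8000*t^6)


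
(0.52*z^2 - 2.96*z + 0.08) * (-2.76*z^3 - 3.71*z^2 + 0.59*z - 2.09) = -1.4352*z^5 + 6.2404*z^4 + 11.0676*z^3 - 3.13*z^2 + 6.2336*z - 0.1672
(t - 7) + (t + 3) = 2*t - 4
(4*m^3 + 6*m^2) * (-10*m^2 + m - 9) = -40*m^5 - 56*m^4 - 30*m^3 - 54*m^2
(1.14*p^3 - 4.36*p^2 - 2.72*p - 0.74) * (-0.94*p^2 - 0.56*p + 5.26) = -1.0716*p^5 + 3.46*p^4 + 10.9948*p^3 - 20.7148*p^2 - 13.8928*p - 3.8924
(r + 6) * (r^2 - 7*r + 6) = r^3 - r^2 - 36*r + 36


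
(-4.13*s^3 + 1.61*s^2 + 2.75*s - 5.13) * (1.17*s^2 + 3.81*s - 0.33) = -4.8321*s^5 - 13.8516*s^4 + 10.7145*s^3 + 3.9441*s^2 - 20.4528*s + 1.6929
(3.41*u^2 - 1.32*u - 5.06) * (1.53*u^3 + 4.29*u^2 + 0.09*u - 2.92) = 5.2173*u^5 + 12.6093*u^4 - 13.0977*u^3 - 31.7834*u^2 + 3.399*u + 14.7752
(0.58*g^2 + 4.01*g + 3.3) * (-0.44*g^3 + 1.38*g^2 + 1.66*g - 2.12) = -0.2552*g^5 - 0.964*g^4 + 5.0446*g^3 + 9.981*g^2 - 3.0232*g - 6.996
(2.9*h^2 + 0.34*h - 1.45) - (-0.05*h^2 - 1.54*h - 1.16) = 2.95*h^2 + 1.88*h - 0.29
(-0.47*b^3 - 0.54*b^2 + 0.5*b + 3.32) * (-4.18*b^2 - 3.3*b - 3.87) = 1.9646*b^5 + 3.8082*b^4 + 1.5109*b^3 - 13.4378*b^2 - 12.891*b - 12.8484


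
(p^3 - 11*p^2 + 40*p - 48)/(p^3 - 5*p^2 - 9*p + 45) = (p^2 - 8*p + 16)/(p^2 - 2*p - 15)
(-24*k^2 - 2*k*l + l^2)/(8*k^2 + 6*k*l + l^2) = (-6*k + l)/(2*k + l)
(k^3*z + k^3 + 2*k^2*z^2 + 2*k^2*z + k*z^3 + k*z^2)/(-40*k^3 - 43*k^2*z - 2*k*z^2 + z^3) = k*(k*z + k + z^2 + z)/(-40*k^2 - 3*k*z + z^2)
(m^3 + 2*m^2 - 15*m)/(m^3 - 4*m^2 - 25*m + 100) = m*(m - 3)/(m^2 - 9*m + 20)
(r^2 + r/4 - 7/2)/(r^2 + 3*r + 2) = (r - 7/4)/(r + 1)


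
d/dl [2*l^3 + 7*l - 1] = 6*l^2 + 7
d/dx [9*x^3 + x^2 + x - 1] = 27*x^2 + 2*x + 1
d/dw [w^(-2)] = -2/w^3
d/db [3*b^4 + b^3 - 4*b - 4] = 12*b^3 + 3*b^2 - 4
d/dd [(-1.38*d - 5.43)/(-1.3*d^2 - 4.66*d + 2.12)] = (1.794*d^2 + 6.4308*d - (1.38*d + 5.43)*(2.6*d + 4.66) - 2.9256)/(1.3*d^2 + 4.66*d - 2.12)^2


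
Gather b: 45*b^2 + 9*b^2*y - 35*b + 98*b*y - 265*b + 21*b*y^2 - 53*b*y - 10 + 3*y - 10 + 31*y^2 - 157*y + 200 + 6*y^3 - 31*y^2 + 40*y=b^2*(9*y + 45) + b*(21*y^2 + 45*y - 300) + 6*y^3 - 114*y + 180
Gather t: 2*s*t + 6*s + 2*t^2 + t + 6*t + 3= 6*s + 2*t^2 + t*(2*s + 7) + 3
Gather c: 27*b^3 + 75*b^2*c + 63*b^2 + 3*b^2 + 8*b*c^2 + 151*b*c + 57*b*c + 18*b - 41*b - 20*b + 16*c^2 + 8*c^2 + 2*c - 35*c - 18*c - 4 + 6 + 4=27*b^3 + 66*b^2 - 43*b + c^2*(8*b + 24) + c*(75*b^2 + 208*b - 51) + 6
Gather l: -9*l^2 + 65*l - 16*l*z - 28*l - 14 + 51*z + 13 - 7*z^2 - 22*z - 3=-9*l^2 + l*(37 - 16*z) - 7*z^2 + 29*z - 4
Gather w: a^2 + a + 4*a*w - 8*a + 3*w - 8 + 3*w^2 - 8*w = a^2 - 7*a + 3*w^2 + w*(4*a - 5) - 8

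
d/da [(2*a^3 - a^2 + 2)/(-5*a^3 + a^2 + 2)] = a*(-3*a^3 + 42*a - 8)/(25*a^6 - 10*a^5 + a^4 - 20*a^3 + 4*a^2 + 4)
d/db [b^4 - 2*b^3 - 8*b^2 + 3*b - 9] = 4*b^3 - 6*b^2 - 16*b + 3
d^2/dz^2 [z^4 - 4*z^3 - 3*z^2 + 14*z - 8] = 12*z^2 - 24*z - 6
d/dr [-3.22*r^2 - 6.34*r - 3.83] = -6.44*r - 6.34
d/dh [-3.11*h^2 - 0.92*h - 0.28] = -6.22*h - 0.92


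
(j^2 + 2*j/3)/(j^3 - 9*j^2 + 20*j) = (j + 2/3)/(j^2 - 9*j + 20)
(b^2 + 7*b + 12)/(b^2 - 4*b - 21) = (b + 4)/(b - 7)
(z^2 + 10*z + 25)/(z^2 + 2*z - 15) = (z + 5)/(z - 3)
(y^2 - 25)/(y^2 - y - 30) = (y - 5)/(y - 6)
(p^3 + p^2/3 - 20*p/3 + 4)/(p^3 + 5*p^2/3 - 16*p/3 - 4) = (3*p - 2)/(3*p + 2)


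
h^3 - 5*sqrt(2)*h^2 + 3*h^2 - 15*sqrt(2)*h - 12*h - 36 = (h + 3)*(h - 6*sqrt(2))*(h + sqrt(2))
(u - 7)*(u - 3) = u^2 - 10*u + 21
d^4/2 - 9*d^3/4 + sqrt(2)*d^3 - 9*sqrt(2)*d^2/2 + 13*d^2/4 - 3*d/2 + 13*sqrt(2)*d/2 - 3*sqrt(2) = (d/2 + sqrt(2))*(d - 2)*(d - 3/2)*(d - 1)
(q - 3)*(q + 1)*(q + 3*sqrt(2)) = q^3 - 2*q^2 + 3*sqrt(2)*q^2 - 6*sqrt(2)*q - 3*q - 9*sqrt(2)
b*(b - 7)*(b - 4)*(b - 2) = b^4 - 13*b^3 + 50*b^2 - 56*b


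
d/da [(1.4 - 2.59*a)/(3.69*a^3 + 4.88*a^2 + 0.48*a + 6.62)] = (19.1142*a^3 - 2.8588*a^2 - 13.664*a - 17.8178)/(13.6161*a^6 + 36.0144*a^5 + 27.3568*a^4 + 53.5404*a^3 + 64.8416*a^2 + 6.3552*a + 43.8244)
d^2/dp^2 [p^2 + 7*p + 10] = 2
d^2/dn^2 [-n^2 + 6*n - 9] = -2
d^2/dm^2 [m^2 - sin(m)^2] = 4*sin(m)^2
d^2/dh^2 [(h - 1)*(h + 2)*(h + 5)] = 6*h + 12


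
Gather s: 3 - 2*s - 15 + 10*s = 8*s - 12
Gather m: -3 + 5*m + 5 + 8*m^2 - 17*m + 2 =8*m^2 - 12*m + 4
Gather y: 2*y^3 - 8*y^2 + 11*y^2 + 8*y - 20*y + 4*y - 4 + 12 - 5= 2*y^3 + 3*y^2 - 8*y + 3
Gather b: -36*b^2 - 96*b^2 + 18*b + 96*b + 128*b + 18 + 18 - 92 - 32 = -132*b^2 + 242*b - 88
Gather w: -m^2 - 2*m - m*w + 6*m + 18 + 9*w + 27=-m^2 + 4*m + w*(9 - m) + 45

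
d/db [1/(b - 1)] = -1/(b - 1)^2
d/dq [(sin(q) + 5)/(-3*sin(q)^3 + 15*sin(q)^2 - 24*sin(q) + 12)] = 2*(sin(q)^2 + 7*sin(q) - 11)*cos(q)/(3*(sin(q) - 2)^3*(sin(q) - 1)^2)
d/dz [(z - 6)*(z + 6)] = 2*z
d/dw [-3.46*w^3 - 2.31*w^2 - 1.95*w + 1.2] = -10.38*w^2 - 4.62*w - 1.95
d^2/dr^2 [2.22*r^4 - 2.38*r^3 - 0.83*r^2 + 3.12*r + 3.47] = 26.64*r^2 - 14.28*r - 1.66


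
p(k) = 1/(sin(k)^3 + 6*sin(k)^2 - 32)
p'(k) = (-3*sin(k)^2*cos(k) - 12*sin(k)*cos(k))/(sin(k)^3 + 6*sin(k)^2 - 32)^2 = -3*sin(2*k)/(2*(sin(k) - 2)^2*(sin(k) + 4)^3)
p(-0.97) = -0.04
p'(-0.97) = 0.01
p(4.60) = -0.04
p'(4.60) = -0.00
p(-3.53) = -0.03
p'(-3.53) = 0.00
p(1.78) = -0.04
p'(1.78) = 0.00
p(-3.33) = -0.03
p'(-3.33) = 0.00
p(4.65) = -0.04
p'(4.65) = -0.00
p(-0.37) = -0.03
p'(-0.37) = 0.00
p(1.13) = -0.04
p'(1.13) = -0.01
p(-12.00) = -0.03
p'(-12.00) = -0.00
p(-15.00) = -0.03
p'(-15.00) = -0.00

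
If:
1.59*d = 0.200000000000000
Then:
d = 0.13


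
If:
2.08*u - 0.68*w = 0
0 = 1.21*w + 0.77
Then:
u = -0.21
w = -0.64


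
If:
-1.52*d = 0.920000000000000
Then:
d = -0.61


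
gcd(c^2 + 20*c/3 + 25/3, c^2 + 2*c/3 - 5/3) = c + 5/3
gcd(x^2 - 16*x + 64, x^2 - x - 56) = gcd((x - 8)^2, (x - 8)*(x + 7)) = x - 8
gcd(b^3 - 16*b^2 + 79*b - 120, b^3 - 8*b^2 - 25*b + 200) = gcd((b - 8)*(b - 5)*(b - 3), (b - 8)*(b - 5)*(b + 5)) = b^2 - 13*b + 40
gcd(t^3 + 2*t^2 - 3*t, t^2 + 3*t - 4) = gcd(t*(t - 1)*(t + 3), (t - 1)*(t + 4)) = t - 1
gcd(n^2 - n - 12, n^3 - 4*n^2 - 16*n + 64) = n - 4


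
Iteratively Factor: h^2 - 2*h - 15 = (h - 5)*(h + 3)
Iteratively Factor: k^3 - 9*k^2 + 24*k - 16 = (k - 4)*(k^2 - 5*k + 4) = (k - 4)^2*(k - 1)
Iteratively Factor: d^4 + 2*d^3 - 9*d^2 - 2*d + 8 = (d + 4)*(d^3 - 2*d^2 - d + 2) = (d + 1)*(d + 4)*(d^2 - 3*d + 2) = (d - 2)*(d + 1)*(d + 4)*(d - 1)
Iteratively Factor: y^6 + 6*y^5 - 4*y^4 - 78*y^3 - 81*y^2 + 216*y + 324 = (y - 3)*(y^5 + 9*y^4 + 23*y^3 - 9*y^2 - 108*y - 108) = (y - 3)*(y - 2)*(y^4 + 11*y^3 + 45*y^2 + 81*y + 54) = (y - 3)*(y - 2)*(y + 2)*(y^3 + 9*y^2 + 27*y + 27) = (y - 3)*(y - 2)*(y + 2)*(y + 3)*(y^2 + 6*y + 9) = (y - 3)*(y - 2)*(y + 2)*(y + 3)^2*(y + 3)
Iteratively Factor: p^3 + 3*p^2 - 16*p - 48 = (p + 3)*(p^2 - 16) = (p - 4)*(p + 3)*(p + 4)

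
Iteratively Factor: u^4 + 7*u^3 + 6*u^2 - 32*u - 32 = (u - 2)*(u^3 + 9*u^2 + 24*u + 16) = (u - 2)*(u + 4)*(u^2 + 5*u + 4) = (u - 2)*(u + 4)^2*(u + 1)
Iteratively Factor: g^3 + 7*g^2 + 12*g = (g + 4)*(g^2 + 3*g) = (g + 3)*(g + 4)*(g)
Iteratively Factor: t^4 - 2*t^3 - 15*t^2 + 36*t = (t - 3)*(t^3 + t^2 - 12*t) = (t - 3)^2*(t^2 + 4*t) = t*(t - 3)^2*(t + 4)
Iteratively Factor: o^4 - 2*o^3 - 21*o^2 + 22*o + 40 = (o - 5)*(o^3 + 3*o^2 - 6*o - 8) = (o - 5)*(o - 2)*(o^2 + 5*o + 4) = (o - 5)*(o - 2)*(o + 4)*(o + 1)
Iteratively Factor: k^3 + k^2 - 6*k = (k)*(k^2 + k - 6) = k*(k + 3)*(k - 2)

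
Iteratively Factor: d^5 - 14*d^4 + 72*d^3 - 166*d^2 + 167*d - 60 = (d - 1)*(d^4 - 13*d^3 + 59*d^2 - 107*d + 60) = (d - 4)*(d - 1)*(d^3 - 9*d^2 + 23*d - 15) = (d - 4)*(d - 3)*(d - 1)*(d^2 - 6*d + 5) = (d - 5)*(d - 4)*(d - 3)*(d - 1)*(d - 1)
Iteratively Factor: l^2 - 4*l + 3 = (l - 3)*(l - 1)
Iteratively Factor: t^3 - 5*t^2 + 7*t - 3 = (t - 3)*(t^2 - 2*t + 1) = (t - 3)*(t - 1)*(t - 1)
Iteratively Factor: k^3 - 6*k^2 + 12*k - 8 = (k - 2)*(k^2 - 4*k + 4) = (k - 2)^2*(k - 2)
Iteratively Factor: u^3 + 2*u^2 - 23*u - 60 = (u + 4)*(u^2 - 2*u - 15) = (u + 3)*(u + 4)*(u - 5)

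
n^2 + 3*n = n*(n + 3)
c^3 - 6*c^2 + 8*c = c*(c - 4)*(c - 2)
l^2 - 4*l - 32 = (l - 8)*(l + 4)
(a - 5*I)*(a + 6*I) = a^2 + I*a + 30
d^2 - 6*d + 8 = (d - 4)*(d - 2)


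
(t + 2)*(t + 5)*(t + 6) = t^3 + 13*t^2 + 52*t + 60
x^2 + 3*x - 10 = (x - 2)*(x + 5)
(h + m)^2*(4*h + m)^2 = 16*h^4 + 40*h^3*m + 33*h^2*m^2 + 10*h*m^3 + m^4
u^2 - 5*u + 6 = (u - 3)*(u - 2)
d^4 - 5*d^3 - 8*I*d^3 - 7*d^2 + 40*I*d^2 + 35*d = d*(d - 5)*(d - 7*I)*(d - I)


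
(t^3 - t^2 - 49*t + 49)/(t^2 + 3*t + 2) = (t^3 - t^2 - 49*t + 49)/(t^2 + 3*t + 2)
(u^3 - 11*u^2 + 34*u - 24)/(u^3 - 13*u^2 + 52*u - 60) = (u^2 - 5*u + 4)/(u^2 - 7*u + 10)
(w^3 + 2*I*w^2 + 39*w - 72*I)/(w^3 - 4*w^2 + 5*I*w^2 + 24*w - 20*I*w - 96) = (w - 3*I)/(w - 4)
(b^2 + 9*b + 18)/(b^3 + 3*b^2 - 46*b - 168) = (b + 3)/(b^2 - 3*b - 28)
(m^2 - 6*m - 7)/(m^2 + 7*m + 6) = (m - 7)/(m + 6)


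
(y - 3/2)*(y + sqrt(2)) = y^2 - 3*y/2 + sqrt(2)*y - 3*sqrt(2)/2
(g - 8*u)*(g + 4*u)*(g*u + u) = g^3*u - 4*g^2*u^2 + g^2*u - 32*g*u^3 - 4*g*u^2 - 32*u^3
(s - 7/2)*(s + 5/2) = s^2 - s - 35/4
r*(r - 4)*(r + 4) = r^3 - 16*r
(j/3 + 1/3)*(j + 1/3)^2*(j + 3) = j^4/3 + 14*j^3/9 + 52*j^2/27 + 22*j/27 + 1/9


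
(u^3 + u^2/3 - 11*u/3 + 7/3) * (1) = u^3 + u^2/3 - 11*u/3 + 7/3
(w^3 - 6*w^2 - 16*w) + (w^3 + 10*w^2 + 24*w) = 2*w^3 + 4*w^2 + 8*w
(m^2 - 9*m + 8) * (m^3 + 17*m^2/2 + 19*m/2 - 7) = m^5 - m^4/2 - 59*m^3 - 49*m^2/2 + 139*m - 56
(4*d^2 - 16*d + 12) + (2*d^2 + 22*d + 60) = 6*d^2 + 6*d + 72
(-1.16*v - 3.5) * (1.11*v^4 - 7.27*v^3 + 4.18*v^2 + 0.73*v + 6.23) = -1.2876*v^5 + 4.5482*v^4 + 20.5962*v^3 - 15.4768*v^2 - 9.7818*v - 21.805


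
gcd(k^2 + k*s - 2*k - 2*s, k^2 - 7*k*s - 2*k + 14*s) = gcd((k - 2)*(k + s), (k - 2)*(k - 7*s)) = k - 2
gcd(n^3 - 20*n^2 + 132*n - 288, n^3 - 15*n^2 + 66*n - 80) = n - 8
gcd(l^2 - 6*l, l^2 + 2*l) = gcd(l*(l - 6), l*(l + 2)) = l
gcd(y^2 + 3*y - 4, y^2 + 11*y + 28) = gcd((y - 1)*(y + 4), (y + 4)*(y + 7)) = y + 4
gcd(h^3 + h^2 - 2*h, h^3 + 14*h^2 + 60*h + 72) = h + 2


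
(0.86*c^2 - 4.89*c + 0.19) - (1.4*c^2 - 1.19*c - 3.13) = -0.54*c^2 - 3.7*c + 3.32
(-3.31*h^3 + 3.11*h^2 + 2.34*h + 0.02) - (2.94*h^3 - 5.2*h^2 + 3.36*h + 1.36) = -6.25*h^3 + 8.31*h^2 - 1.02*h - 1.34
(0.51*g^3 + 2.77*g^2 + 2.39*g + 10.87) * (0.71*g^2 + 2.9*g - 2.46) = 0.3621*g^5 + 3.4457*g^4 + 8.4753*g^3 + 7.8345*g^2 + 25.6436*g - 26.7402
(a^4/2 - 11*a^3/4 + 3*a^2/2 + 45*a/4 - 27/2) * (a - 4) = a^5/2 - 19*a^4/4 + 25*a^3/2 + 21*a^2/4 - 117*a/2 + 54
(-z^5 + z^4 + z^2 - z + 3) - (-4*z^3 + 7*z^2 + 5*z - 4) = -z^5 + z^4 + 4*z^3 - 6*z^2 - 6*z + 7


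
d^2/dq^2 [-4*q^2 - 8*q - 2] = -8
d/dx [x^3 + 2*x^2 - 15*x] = 3*x^2 + 4*x - 15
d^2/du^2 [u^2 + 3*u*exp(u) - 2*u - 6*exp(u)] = 3*u*exp(u) + 2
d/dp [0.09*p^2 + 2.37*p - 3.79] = 0.18*p + 2.37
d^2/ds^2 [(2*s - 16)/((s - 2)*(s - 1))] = 4*(s^3 - 24*s^2 + 66*s - 50)/(s^6 - 9*s^5 + 33*s^4 - 63*s^3 + 66*s^2 - 36*s + 8)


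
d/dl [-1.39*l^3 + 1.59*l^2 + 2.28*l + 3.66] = -4.17*l^2 + 3.18*l + 2.28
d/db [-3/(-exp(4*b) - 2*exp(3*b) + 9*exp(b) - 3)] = (-12*exp(3*b) - 18*exp(2*b) + 27)*exp(b)/(exp(4*b) + 2*exp(3*b) - 9*exp(b) + 3)^2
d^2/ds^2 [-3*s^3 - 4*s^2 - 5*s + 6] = -18*s - 8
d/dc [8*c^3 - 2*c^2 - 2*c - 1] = 24*c^2 - 4*c - 2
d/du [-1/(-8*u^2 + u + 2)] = (1 - 16*u)/(-8*u^2 + u + 2)^2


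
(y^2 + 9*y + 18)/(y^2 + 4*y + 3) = (y + 6)/(y + 1)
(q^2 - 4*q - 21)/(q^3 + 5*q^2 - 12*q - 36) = (q^2 - 4*q - 21)/(q^3 + 5*q^2 - 12*q - 36)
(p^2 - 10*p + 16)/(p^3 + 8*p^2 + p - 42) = (p - 8)/(p^2 + 10*p + 21)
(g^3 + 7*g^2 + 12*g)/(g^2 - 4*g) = (g^2 + 7*g + 12)/(g - 4)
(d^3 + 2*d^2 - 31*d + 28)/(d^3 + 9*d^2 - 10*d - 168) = (d - 1)/(d + 6)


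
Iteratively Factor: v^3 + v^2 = (v)*(v^2 + v) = v^2*(v + 1)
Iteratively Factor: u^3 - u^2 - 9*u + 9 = (u - 3)*(u^2 + 2*u - 3) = (u - 3)*(u + 3)*(u - 1)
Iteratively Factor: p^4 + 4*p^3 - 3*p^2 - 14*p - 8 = (p - 2)*(p^3 + 6*p^2 + 9*p + 4) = (p - 2)*(p + 1)*(p^2 + 5*p + 4) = (p - 2)*(p + 1)*(p + 4)*(p + 1)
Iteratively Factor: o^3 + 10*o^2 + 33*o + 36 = (o + 3)*(o^2 + 7*o + 12) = (o + 3)^2*(o + 4)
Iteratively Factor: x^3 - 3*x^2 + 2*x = (x - 2)*(x^2 - x) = x*(x - 2)*(x - 1)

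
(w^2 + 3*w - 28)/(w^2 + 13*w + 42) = (w - 4)/(w + 6)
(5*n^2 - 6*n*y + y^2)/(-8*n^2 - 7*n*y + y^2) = (-5*n^2 + 6*n*y - y^2)/(8*n^2 + 7*n*y - y^2)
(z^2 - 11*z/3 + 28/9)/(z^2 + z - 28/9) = (3*z - 7)/(3*z + 7)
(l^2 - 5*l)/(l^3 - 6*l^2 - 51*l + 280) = l/(l^2 - l - 56)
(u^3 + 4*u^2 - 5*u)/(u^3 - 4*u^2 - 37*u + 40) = u/(u - 8)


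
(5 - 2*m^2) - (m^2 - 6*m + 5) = -3*m^2 + 6*m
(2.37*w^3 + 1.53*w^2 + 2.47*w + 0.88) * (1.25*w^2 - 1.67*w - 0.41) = 2.9625*w^5 - 2.0454*w^4 - 0.4393*w^3 - 3.6522*w^2 - 2.4823*w - 0.3608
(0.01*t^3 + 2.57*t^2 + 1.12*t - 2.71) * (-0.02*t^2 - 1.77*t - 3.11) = -0.0002*t^5 - 0.0691*t^4 - 4.6024*t^3 - 9.9209*t^2 + 1.3135*t + 8.4281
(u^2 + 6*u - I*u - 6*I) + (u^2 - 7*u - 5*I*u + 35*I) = 2*u^2 - u - 6*I*u + 29*I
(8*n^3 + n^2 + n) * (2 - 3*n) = -24*n^4 + 13*n^3 - n^2 + 2*n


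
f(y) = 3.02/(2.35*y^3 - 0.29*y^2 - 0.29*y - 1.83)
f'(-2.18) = -0.14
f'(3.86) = -0.02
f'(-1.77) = -0.30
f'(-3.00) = -0.04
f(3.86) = 0.02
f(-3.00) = -0.05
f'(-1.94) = -0.22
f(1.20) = 2.06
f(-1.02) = -0.70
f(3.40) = 0.04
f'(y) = 3.02*(-7.05*y^2 + 0.58*y + 0.29)/(2.35*y^3 - 0.29*y^2 - 0.29*y - 1.83)^2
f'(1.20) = -12.89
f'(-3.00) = -0.04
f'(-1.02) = -1.23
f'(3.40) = -0.03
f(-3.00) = -0.05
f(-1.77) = -0.20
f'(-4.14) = -0.01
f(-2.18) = -0.11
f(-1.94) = -0.15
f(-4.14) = -0.02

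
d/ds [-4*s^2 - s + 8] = -8*s - 1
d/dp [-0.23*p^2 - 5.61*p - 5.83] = -0.46*p - 5.61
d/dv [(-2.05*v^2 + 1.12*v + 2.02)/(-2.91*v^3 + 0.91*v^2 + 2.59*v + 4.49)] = (-5.9655*v^4 + 6.5184*v^3 + 11.3059*v^2 - 22.0854*v - 0.202999999999999)/(8.4681*v^6 - 5.2962*v^5 - 14.2457*v^4 - 21.418*v^3 + 14.8799*v^2 + 23.2582*v + 20.1601)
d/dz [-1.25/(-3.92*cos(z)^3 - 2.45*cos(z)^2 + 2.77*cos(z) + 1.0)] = (14.7*cos(z)^2 + 6.125*cos(z) - 3.4625)*sin(z)/(3.92*cos(z)^3 + 2.45*cos(z)^2 - 2.77*cos(z) - 1.0)^2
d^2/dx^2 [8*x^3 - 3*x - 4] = 48*x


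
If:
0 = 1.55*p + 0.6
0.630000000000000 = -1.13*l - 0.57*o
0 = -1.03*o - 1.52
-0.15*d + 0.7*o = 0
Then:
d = -6.89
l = 0.19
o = -1.48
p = -0.39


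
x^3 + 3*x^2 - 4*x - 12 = (x - 2)*(x + 2)*(x + 3)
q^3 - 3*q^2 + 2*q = q*(q - 2)*(q - 1)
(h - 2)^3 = h^3 - 6*h^2 + 12*h - 8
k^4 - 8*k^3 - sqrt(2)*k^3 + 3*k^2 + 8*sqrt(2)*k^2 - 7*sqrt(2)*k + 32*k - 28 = (k - 7)*(k - 1)*(k - 2*sqrt(2))*(k + sqrt(2))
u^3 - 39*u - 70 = (u - 7)*(u + 2)*(u + 5)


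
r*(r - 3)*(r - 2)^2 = r^4 - 7*r^3 + 16*r^2 - 12*r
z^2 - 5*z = z*(z - 5)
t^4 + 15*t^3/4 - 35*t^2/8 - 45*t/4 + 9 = (t - 3/2)*(t - 3/4)*(t + 2)*(t + 4)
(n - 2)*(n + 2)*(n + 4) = n^3 + 4*n^2 - 4*n - 16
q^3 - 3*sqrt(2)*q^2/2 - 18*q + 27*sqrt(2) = (q - 3*sqrt(2))*(q - 3*sqrt(2)/2)*(q + 3*sqrt(2))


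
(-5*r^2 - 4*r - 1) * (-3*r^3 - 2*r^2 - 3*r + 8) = 15*r^5 + 22*r^4 + 26*r^3 - 26*r^2 - 29*r - 8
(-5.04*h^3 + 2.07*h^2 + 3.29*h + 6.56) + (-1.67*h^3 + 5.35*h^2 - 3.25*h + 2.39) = -6.71*h^3 + 7.42*h^2 + 0.04*h + 8.95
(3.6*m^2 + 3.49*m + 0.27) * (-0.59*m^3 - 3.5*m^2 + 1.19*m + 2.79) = -2.124*m^5 - 14.6591*m^4 - 8.0903*m^3 + 13.2521*m^2 + 10.0584*m + 0.7533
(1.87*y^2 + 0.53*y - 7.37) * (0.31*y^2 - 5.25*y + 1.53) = 0.5797*y^4 - 9.6532*y^3 - 2.2061*y^2 + 39.5034*y - 11.2761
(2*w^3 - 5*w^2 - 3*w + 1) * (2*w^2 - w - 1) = 4*w^5 - 12*w^4 - 3*w^3 + 10*w^2 + 2*w - 1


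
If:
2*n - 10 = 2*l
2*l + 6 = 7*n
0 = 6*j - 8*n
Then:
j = -16/15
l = -29/5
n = -4/5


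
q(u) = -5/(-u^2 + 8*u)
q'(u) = -5*(2*u - 8)/(-u^2 + 8*u)^2 = 10*(4 - u)/(u^2*(u - 8)^2)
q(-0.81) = 0.70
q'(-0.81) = 0.94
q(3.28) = -0.32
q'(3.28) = 0.03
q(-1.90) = 0.27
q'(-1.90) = 0.17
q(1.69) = -0.47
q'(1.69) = 0.20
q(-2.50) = 0.19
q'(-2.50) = 0.09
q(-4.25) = 0.10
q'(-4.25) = 0.03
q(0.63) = -1.08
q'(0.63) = 1.56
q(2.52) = -0.36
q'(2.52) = 0.08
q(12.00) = 0.10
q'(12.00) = -0.03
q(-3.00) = 0.15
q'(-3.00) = 0.06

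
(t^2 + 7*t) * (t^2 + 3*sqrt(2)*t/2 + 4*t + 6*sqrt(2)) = t^4 + 3*sqrt(2)*t^3/2 + 11*t^3 + 33*sqrt(2)*t^2/2 + 28*t^2 + 42*sqrt(2)*t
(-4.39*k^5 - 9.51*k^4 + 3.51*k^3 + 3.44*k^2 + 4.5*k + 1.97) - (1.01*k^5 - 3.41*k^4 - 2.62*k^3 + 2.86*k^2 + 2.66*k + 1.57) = -5.4*k^5 - 6.1*k^4 + 6.13*k^3 + 0.58*k^2 + 1.84*k + 0.4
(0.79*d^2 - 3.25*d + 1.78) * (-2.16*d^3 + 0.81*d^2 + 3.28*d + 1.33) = -1.7064*d^5 + 7.6599*d^4 - 3.8861*d^3 - 8.1675*d^2 + 1.5159*d + 2.3674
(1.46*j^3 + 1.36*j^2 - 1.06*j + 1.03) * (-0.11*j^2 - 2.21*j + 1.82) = -0.1606*j^5 - 3.3762*j^4 - 0.2318*j^3 + 4.7045*j^2 - 4.2055*j + 1.8746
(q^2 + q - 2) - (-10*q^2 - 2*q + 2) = 11*q^2 + 3*q - 4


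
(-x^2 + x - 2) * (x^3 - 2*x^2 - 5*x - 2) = -x^5 + 3*x^4 + x^3 + x^2 + 8*x + 4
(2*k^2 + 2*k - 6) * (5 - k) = -2*k^3 + 8*k^2 + 16*k - 30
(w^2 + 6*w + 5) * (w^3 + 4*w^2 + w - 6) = w^5 + 10*w^4 + 30*w^3 + 20*w^2 - 31*w - 30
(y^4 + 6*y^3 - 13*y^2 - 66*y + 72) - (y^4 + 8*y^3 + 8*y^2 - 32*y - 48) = -2*y^3 - 21*y^2 - 34*y + 120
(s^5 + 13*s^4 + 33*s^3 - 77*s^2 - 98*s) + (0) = s^5 + 13*s^4 + 33*s^3 - 77*s^2 - 98*s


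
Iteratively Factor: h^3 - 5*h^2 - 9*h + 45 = (h - 3)*(h^2 - 2*h - 15) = (h - 5)*(h - 3)*(h + 3)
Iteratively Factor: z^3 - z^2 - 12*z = (z - 4)*(z^2 + 3*z) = (z - 4)*(z + 3)*(z)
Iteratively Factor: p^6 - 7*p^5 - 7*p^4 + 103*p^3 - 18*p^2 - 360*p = (p - 4)*(p^5 - 3*p^4 - 19*p^3 + 27*p^2 + 90*p) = (p - 4)*(p + 2)*(p^4 - 5*p^3 - 9*p^2 + 45*p) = (p - 4)*(p + 2)*(p + 3)*(p^3 - 8*p^2 + 15*p) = (p - 4)*(p - 3)*(p + 2)*(p + 3)*(p^2 - 5*p) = (p - 5)*(p - 4)*(p - 3)*(p + 2)*(p + 3)*(p)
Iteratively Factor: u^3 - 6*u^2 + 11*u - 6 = (u - 1)*(u^2 - 5*u + 6) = (u - 3)*(u - 1)*(u - 2)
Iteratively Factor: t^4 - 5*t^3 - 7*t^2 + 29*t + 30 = (t - 3)*(t^3 - 2*t^2 - 13*t - 10) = (t - 3)*(t + 2)*(t^2 - 4*t - 5) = (t - 3)*(t + 1)*(t + 2)*(t - 5)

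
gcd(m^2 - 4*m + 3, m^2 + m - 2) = m - 1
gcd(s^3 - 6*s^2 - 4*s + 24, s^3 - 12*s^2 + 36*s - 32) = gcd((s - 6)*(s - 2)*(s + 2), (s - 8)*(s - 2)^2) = s - 2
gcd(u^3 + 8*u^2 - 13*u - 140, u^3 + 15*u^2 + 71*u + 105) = u^2 + 12*u + 35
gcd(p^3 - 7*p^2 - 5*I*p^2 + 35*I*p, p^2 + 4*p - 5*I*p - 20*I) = p - 5*I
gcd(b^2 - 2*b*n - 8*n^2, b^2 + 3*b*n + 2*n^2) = b + 2*n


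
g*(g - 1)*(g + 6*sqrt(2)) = g^3 - g^2 + 6*sqrt(2)*g^2 - 6*sqrt(2)*g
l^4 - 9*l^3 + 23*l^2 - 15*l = l*(l - 5)*(l - 3)*(l - 1)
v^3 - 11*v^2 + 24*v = v*(v - 8)*(v - 3)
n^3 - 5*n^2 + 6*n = n*(n - 3)*(n - 2)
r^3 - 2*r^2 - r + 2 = (r - 2)*(r - 1)*(r + 1)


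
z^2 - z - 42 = (z - 7)*(z + 6)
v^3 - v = v*(v - 1)*(v + 1)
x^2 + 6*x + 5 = (x + 1)*(x + 5)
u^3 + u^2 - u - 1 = (u - 1)*(u + 1)^2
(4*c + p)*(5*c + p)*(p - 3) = 20*c^2*p - 60*c^2 + 9*c*p^2 - 27*c*p + p^3 - 3*p^2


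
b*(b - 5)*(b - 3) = b^3 - 8*b^2 + 15*b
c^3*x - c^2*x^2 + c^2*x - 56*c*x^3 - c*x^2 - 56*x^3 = (c - 8*x)*(c + 7*x)*(c*x + x)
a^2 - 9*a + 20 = (a - 5)*(a - 4)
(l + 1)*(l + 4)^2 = l^3 + 9*l^2 + 24*l + 16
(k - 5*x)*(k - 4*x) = k^2 - 9*k*x + 20*x^2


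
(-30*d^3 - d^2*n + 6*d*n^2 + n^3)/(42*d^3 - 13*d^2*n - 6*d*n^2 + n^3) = (-5*d - n)/(7*d - n)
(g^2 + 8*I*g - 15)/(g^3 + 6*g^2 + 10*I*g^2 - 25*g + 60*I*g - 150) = (g + 3*I)/(g^2 + g*(6 + 5*I) + 30*I)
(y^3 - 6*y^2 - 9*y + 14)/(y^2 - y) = y - 5 - 14/y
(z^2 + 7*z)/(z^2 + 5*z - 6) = z*(z + 7)/(z^2 + 5*z - 6)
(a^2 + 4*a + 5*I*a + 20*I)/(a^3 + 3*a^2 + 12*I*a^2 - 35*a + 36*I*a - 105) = (a + 4)/(a^2 + a*(3 + 7*I) + 21*I)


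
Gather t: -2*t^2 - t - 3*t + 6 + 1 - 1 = -2*t^2 - 4*t + 6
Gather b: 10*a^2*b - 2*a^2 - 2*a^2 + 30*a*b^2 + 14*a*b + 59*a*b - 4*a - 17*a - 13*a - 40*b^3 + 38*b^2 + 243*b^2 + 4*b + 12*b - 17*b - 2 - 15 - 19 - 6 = -4*a^2 - 34*a - 40*b^3 + b^2*(30*a + 281) + b*(10*a^2 + 73*a - 1) - 42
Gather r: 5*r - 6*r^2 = -6*r^2 + 5*r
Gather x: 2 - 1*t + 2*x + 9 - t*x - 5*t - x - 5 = -6*t + x*(1 - t) + 6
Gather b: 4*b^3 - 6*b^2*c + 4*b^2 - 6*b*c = 4*b^3 + b^2*(4 - 6*c) - 6*b*c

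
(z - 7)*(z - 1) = z^2 - 8*z + 7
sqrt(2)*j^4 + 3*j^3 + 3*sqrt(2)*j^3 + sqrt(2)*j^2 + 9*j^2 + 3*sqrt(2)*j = j*(j + 3)*(j + sqrt(2))*(sqrt(2)*j + 1)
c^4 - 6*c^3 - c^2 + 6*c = c*(c - 6)*(c - 1)*(c + 1)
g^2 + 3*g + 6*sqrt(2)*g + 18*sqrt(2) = (g + 3)*(g + 6*sqrt(2))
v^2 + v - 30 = (v - 5)*(v + 6)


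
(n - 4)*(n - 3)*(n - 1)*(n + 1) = n^4 - 7*n^3 + 11*n^2 + 7*n - 12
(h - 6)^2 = h^2 - 12*h + 36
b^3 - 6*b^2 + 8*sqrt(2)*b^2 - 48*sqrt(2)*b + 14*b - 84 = (b - 6)*(b + sqrt(2))*(b + 7*sqrt(2))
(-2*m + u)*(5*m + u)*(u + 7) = -10*m^2*u - 70*m^2 + 3*m*u^2 + 21*m*u + u^3 + 7*u^2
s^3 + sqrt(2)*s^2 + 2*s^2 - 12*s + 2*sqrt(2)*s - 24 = (s + 2)*(s - 2*sqrt(2))*(s + 3*sqrt(2))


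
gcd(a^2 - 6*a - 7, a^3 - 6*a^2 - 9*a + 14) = a - 7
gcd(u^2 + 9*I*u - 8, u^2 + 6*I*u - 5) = u + I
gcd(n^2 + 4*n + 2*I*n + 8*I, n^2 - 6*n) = 1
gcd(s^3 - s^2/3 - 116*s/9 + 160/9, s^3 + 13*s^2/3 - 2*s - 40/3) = s^2 + 7*s/3 - 20/3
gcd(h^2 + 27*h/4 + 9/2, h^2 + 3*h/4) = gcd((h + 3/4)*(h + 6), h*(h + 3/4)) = h + 3/4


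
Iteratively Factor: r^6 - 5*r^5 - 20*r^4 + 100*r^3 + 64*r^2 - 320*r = (r)*(r^5 - 5*r^4 - 20*r^3 + 100*r^2 + 64*r - 320) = r*(r + 2)*(r^4 - 7*r^3 - 6*r^2 + 112*r - 160) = r*(r - 2)*(r + 2)*(r^3 - 5*r^2 - 16*r + 80) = r*(r - 5)*(r - 2)*(r + 2)*(r^2 - 16) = r*(r - 5)*(r - 2)*(r + 2)*(r + 4)*(r - 4)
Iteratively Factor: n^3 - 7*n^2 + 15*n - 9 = (n - 1)*(n^2 - 6*n + 9) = (n - 3)*(n - 1)*(n - 3)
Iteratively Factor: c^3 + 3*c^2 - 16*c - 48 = (c + 4)*(c^2 - c - 12) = (c - 4)*(c + 4)*(c + 3)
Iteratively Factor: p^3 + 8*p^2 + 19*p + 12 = (p + 3)*(p^2 + 5*p + 4) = (p + 1)*(p + 3)*(p + 4)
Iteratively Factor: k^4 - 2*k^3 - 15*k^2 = (k)*(k^3 - 2*k^2 - 15*k) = k^2*(k^2 - 2*k - 15) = k^2*(k - 5)*(k + 3)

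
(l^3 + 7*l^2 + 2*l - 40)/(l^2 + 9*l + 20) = l - 2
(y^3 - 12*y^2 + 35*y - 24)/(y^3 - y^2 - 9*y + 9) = (y - 8)/(y + 3)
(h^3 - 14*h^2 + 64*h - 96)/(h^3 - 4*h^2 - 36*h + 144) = (h - 4)/(h + 6)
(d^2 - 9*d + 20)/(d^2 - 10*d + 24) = (d - 5)/(d - 6)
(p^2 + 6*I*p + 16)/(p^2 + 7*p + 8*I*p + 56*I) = (p - 2*I)/(p + 7)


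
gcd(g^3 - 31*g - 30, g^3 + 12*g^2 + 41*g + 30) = g^2 + 6*g + 5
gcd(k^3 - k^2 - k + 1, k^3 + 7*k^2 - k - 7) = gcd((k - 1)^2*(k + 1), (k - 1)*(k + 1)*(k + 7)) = k^2 - 1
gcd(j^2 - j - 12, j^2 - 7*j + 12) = j - 4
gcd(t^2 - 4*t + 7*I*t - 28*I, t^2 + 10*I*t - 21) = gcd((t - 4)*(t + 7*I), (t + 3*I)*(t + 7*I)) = t + 7*I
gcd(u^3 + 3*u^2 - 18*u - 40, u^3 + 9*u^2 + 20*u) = u + 5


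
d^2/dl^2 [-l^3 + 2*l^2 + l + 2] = 4 - 6*l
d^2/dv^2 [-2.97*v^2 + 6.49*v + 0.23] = -5.94000000000000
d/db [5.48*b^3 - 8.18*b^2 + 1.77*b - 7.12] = 16.44*b^2 - 16.36*b + 1.77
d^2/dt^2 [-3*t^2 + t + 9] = -6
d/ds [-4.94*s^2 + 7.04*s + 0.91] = 7.04 - 9.88*s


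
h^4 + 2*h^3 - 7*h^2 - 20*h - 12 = (h - 3)*(h + 1)*(h + 2)^2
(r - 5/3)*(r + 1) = r^2 - 2*r/3 - 5/3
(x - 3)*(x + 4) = x^2 + x - 12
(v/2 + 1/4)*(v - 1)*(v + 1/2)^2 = v^4/2 + v^3/4 - 3*v^2/8 - 5*v/16 - 1/16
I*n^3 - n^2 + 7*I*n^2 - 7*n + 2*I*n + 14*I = (n + 7)*(n + 2*I)*(I*n + 1)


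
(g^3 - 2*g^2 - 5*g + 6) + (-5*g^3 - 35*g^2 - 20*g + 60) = -4*g^3 - 37*g^2 - 25*g + 66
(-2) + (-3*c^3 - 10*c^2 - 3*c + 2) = -3*c^3 - 10*c^2 - 3*c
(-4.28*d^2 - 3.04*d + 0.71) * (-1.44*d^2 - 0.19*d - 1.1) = 6.1632*d^4 + 5.1908*d^3 + 4.2632*d^2 + 3.2091*d - 0.781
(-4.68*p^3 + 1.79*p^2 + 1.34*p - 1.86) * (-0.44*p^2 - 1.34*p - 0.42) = 2.0592*p^5 + 5.4836*p^4 - 1.0226*p^3 - 1.729*p^2 + 1.9296*p + 0.7812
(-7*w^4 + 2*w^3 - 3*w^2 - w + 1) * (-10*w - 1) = 70*w^5 - 13*w^4 + 28*w^3 + 13*w^2 - 9*w - 1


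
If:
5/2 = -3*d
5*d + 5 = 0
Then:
No Solution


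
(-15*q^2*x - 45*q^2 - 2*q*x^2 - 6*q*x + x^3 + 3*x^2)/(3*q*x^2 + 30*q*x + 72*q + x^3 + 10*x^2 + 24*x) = (-5*q*x - 15*q + x^2 + 3*x)/(x^2 + 10*x + 24)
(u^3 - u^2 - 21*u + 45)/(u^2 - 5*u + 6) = (u^2 + 2*u - 15)/(u - 2)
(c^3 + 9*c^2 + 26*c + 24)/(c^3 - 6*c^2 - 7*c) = (c^3 + 9*c^2 + 26*c + 24)/(c*(c^2 - 6*c - 7))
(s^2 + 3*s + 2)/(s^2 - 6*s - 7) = (s + 2)/(s - 7)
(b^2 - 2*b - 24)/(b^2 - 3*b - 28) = (b - 6)/(b - 7)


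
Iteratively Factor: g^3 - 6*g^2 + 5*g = (g - 1)*(g^2 - 5*g) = (g - 5)*(g - 1)*(g)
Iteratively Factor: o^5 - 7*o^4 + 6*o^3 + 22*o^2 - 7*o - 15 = (o + 1)*(o^4 - 8*o^3 + 14*o^2 + 8*o - 15) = (o - 1)*(o + 1)*(o^3 - 7*o^2 + 7*o + 15) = (o - 5)*(o - 1)*(o + 1)*(o^2 - 2*o - 3) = (o - 5)*(o - 3)*(o - 1)*(o + 1)*(o + 1)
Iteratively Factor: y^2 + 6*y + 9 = (y + 3)*(y + 3)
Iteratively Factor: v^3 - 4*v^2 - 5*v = (v - 5)*(v^2 + v) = v*(v - 5)*(v + 1)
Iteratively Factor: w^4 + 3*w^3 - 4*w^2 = (w - 1)*(w^3 + 4*w^2) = w*(w - 1)*(w^2 + 4*w) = w^2*(w - 1)*(w + 4)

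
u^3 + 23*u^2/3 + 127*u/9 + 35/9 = (u + 1/3)*(u + 7/3)*(u + 5)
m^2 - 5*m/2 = m*(m - 5/2)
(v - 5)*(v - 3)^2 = v^3 - 11*v^2 + 39*v - 45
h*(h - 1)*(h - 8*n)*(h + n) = h^4 - 7*h^3*n - h^3 - 8*h^2*n^2 + 7*h^2*n + 8*h*n^2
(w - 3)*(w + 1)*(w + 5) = w^3 + 3*w^2 - 13*w - 15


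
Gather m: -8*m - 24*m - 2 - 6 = -32*m - 8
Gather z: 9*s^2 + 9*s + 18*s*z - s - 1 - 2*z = 9*s^2 + 8*s + z*(18*s - 2) - 1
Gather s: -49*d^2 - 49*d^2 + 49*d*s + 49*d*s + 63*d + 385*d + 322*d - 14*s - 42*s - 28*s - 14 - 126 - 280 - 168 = -98*d^2 + 770*d + s*(98*d - 84) - 588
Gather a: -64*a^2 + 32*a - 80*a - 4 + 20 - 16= -64*a^2 - 48*a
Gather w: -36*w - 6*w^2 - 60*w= -6*w^2 - 96*w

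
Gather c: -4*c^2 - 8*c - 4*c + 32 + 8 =-4*c^2 - 12*c + 40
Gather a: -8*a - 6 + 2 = -8*a - 4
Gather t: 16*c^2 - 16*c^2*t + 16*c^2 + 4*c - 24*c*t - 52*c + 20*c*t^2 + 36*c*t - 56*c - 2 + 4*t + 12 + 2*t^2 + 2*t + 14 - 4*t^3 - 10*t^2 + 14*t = 32*c^2 - 104*c - 4*t^3 + t^2*(20*c - 8) + t*(-16*c^2 + 12*c + 20) + 24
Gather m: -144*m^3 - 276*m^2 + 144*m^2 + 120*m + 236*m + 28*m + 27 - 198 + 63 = -144*m^3 - 132*m^2 + 384*m - 108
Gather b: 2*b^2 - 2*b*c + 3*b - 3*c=2*b^2 + b*(3 - 2*c) - 3*c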